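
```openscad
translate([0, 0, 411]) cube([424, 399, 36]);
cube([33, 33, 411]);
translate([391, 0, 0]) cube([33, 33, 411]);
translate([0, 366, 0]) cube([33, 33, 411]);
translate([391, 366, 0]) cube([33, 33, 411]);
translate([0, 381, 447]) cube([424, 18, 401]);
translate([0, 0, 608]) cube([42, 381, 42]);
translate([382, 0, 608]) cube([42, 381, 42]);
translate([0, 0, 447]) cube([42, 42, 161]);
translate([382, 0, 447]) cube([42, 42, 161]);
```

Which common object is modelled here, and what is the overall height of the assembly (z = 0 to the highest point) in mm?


A chair. The overall height is 848 mm.

A slab on four corner posts with a tall panel at the back — a chair. The seat slab sits at z = 411 with thickness 36, and the 401 mm backrest starts at the seat top, so the overall height is 411 + 36 + 401 = 848 mm.


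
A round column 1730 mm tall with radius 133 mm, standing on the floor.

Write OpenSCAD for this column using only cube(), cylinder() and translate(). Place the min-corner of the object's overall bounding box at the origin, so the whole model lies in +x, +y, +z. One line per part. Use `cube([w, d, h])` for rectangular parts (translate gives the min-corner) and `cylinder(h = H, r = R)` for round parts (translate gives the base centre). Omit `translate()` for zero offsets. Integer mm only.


translate([133, 133, 0]) cylinder(h = 1730, r = 133);


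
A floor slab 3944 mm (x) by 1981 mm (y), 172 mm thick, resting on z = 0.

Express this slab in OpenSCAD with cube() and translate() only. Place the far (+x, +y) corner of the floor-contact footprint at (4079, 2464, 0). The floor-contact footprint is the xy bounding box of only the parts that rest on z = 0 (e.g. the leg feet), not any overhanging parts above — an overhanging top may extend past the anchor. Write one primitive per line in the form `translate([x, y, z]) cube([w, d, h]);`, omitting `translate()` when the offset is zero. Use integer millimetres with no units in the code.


translate([135, 483, 0]) cube([3944, 1981, 172]);


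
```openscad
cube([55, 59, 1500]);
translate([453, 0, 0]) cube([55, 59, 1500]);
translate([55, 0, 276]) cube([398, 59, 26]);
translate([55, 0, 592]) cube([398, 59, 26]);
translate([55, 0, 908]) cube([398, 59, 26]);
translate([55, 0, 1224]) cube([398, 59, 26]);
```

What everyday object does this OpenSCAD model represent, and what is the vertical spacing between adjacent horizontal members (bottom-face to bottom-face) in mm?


A ladder. The rung spacing is 316 mm.

Two tall 55×59 posts with 4 short bars between them — a ladder. Adjacent rungs sit at z = 276 and z = 592, so the spacing is 592 − 276 = 316 mm.


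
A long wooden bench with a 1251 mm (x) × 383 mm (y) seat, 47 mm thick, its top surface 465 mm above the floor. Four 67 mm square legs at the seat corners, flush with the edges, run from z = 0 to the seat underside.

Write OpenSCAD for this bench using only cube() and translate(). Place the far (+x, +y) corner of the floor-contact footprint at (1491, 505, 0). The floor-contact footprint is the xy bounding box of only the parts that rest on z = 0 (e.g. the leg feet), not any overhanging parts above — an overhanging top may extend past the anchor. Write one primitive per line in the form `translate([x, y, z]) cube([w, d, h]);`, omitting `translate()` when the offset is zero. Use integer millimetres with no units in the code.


translate([240, 122, 418]) cube([1251, 383, 47]);
translate([240, 122, 0]) cube([67, 67, 418]);
translate([240, 438, 0]) cube([67, 67, 418]);
translate([1424, 122, 0]) cube([67, 67, 418]);
translate([1424, 438, 0]) cube([67, 67, 418]);


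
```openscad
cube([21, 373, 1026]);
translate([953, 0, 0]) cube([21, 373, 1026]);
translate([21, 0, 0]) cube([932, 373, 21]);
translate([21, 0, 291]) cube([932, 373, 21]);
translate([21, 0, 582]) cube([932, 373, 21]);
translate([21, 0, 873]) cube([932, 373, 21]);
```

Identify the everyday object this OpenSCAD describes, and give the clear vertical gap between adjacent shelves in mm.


A bookshelf. The clear shelf gap is 270 mm.

Two tall side panels with 4 horizontal boards between them — a bookshelf. The first two shelf undersides are at z = 0 and z = 291; with shelf thickness 21, the clear gap is 291 − 0 − 21 = 270 mm.


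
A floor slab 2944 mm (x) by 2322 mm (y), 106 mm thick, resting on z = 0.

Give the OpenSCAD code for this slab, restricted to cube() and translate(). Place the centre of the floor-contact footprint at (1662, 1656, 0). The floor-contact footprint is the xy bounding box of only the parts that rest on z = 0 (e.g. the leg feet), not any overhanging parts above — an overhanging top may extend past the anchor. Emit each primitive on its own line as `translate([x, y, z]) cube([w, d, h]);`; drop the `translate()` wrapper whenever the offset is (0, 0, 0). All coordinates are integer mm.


translate([190, 495, 0]) cube([2944, 2322, 106]);


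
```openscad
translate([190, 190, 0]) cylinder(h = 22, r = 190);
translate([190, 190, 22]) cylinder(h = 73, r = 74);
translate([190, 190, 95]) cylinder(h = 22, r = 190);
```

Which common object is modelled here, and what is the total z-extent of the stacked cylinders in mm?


A spool. The overall height is 117 mm.

Three coaxial cylinders, large–small–large — a spool. Two 22 mm flanges and a 73 mm core give 22 + 73 + 22 = 117 mm.


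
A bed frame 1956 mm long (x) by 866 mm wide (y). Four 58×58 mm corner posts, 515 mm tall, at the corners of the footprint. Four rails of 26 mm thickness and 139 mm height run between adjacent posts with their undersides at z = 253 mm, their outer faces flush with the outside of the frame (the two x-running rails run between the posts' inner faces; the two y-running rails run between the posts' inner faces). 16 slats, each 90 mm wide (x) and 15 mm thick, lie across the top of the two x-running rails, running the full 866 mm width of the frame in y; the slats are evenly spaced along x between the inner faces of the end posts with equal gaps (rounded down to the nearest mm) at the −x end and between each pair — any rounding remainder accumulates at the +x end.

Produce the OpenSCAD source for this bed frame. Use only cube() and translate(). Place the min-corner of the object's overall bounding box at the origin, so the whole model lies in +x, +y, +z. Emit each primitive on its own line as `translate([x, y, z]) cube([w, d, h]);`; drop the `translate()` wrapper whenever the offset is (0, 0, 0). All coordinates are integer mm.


// slat z = rail_z + rail_h = 253 + 139 = 392
// slat gap = ⌊(1840 − 16·90) / 17⌋ = 23
cube([58, 58, 515]);
translate([0, 808, 0]) cube([58, 58, 515]);
translate([1898, 0, 0]) cube([58, 58, 515]);
translate([1898, 808, 0]) cube([58, 58, 515]);
translate([58, 0, 253]) cube([1840, 26, 139]);
translate([58, 840, 253]) cube([1840, 26, 139]);
translate([0, 58, 253]) cube([26, 750, 139]);
translate([1930, 58, 253]) cube([26, 750, 139]);
translate([81, 0, 392]) cube([90, 866, 15]);
translate([194, 0, 392]) cube([90, 866, 15]);
translate([307, 0, 392]) cube([90, 866, 15]);
translate([420, 0, 392]) cube([90, 866, 15]);
translate([533, 0, 392]) cube([90, 866, 15]);
translate([646, 0, 392]) cube([90, 866, 15]);
translate([759, 0, 392]) cube([90, 866, 15]);
translate([872, 0, 392]) cube([90, 866, 15]);
translate([985, 0, 392]) cube([90, 866, 15]);
translate([1098, 0, 392]) cube([90, 866, 15]);
translate([1211, 0, 392]) cube([90, 866, 15]);
translate([1324, 0, 392]) cube([90, 866, 15]);
translate([1437, 0, 392]) cube([90, 866, 15]);
translate([1550, 0, 392]) cube([90, 866, 15]);
translate([1663, 0, 392]) cube([90, 866, 15]);
translate([1776, 0, 392]) cube([90, 866, 15]);


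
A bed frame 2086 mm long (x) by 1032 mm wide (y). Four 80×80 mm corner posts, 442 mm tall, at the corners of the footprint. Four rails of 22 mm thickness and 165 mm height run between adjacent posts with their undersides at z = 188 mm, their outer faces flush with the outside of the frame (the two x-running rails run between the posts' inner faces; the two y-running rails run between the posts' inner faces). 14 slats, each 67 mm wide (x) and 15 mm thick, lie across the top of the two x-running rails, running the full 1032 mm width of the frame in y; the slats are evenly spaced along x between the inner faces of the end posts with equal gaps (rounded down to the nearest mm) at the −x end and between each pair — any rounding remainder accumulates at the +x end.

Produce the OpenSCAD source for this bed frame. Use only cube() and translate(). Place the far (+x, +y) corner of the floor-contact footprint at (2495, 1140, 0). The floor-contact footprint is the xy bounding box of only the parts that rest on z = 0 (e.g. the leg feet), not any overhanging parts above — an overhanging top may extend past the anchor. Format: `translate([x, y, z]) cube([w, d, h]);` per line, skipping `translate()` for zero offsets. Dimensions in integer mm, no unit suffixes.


translate([409, 108, 0]) cube([80, 80, 442]);
translate([409, 1060, 0]) cube([80, 80, 442]);
translate([2415, 108, 0]) cube([80, 80, 442]);
translate([2415, 1060, 0]) cube([80, 80, 442]);
translate([489, 108, 188]) cube([1926, 22, 165]);
translate([489, 1118, 188]) cube([1926, 22, 165]);
translate([409, 188, 188]) cube([22, 872, 165]);
translate([2473, 188, 188]) cube([22, 872, 165]);
translate([554, 108, 353]) cube([67, 1032, 15]);
translate([686, 108, 353]) cube([67, 1032, 15]);
translate([818, 108, 353]) cube([67, 1032, 15]);
translate([950, 108, 353]) cube([67, 1032, 15]);
translate([1082, 108, 353]) cube([67, 1032, 15]);
translate([1214, 108, 353]) cube([67, 1032, 15]);
translate([1346, 108, 353]) cube([67, 1032, 15]);
translate([1478, 108, 353]) cube([67, 1032, 15]);
translate([1610, 108, 353]) cube([67, 1032, 15]);
translate([1742, 108, 353]) cube([67, 1032, 15]);
translate([1874, 108, 353]) cube([67, 1032, 15]);
translate([2006, 108, 353]) cube([67, 1032, 15]);
translate([2138, 108, 353]) cube([67, 1032, 15]);
translate([2270, 108, 353]) cube([67, 1032, 15]);


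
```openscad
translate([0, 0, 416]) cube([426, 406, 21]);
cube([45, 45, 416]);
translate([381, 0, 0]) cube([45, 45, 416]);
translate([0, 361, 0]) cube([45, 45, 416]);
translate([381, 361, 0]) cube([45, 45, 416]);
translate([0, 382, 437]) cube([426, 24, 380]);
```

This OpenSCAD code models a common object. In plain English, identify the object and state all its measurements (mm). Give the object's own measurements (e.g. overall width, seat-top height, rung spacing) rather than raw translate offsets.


A chair. The seat is a 426×406×21 mm slab with its top at z = 437 mm, on four 45×45 mm corner legs (flush with the seat edges, standing on z = 0). A flat backrest 24 mm thick, 380 mm tall, spans the full seat width and rises from the seat top along its +y edge, rear face flush with the rear of the seat.


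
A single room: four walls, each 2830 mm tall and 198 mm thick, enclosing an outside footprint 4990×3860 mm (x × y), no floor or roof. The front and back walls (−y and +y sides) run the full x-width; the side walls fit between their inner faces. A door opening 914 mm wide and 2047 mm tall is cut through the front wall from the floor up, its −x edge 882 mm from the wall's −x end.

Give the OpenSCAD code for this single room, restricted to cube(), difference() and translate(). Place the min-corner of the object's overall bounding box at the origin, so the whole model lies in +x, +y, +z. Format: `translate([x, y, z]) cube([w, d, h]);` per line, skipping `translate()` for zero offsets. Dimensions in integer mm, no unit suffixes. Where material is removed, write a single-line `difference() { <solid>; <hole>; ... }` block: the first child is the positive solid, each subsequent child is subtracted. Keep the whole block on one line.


difference() { cube([4990, 198, 2830]); translate([882, 0, 0]) cube([914, 198, 2047]); }
translate([0, 3662, 0]) cube([4990, 198, 2830]);
translate([0, 198, 0]) cube([198, 3464, 2830]);
translate([4792, 198, 0]) cube([198, 3464, 2830]);


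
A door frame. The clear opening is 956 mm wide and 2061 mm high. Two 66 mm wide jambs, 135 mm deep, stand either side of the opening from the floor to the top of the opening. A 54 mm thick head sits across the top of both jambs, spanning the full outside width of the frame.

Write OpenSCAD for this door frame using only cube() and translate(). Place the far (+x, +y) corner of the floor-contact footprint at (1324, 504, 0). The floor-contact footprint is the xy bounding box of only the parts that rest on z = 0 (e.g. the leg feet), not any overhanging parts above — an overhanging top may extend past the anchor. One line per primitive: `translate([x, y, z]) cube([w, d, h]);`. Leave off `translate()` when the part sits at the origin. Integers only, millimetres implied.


translate([236, 369, 0]) cube([66, 135, 2061]);
translate([1258, 369, 0]) cube([66, 135, 2061]);
translate([236, 369, 2061]) cube([1088, 135, 54]);


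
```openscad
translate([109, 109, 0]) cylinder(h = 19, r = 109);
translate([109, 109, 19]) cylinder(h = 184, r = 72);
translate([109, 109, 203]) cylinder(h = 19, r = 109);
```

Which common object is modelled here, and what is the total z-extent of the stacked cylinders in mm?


A spool. The overall height is 222 mm.

Three coaxial cylinders, large–small–large — a spool. Two 19 mm flanges and a 184 mm core give 19 + 184 + 19 = 222 mm.


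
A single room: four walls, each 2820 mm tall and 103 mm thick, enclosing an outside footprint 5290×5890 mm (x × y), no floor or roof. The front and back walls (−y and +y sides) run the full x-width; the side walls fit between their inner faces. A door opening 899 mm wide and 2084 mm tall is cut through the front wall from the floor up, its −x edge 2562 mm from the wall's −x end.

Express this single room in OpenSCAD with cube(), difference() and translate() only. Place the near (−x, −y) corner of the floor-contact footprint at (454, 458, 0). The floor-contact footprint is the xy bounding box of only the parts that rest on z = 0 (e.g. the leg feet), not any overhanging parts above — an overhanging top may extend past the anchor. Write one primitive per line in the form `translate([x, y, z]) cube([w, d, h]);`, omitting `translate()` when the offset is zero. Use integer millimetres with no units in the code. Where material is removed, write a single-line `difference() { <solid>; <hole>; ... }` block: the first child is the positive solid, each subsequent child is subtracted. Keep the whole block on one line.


difference() { translate([454, 458, 0]) cube([5290, 103, 2820]); translate([3016, 458, 0]) cube([899, 103, 2084]); }
translate([454, 6245, 0]) cube([5290, 103, 2820]);
translate([454, 561, 0]) cube([103, 5684, 2820]);
translate([5641, 561, 0]) cube([103, 5684, 2820]);


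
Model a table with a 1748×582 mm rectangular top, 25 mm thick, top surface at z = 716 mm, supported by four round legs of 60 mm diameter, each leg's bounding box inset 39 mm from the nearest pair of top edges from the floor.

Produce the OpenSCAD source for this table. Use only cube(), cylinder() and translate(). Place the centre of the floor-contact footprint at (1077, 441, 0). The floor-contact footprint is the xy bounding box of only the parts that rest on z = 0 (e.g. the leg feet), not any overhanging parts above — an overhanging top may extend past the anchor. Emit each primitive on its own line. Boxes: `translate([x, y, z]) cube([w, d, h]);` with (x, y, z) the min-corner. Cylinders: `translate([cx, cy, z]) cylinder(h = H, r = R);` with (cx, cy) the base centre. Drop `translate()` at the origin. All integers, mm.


translate([203, 150, 691]) cube([1748, 582, 25]);
translate([272, 219, 0]) cylinder(h = 691, r = 30);
translate([1882, 219, 0]) cylinder(h = 691, r = 30);
translate([272, 663, 0]) cylinder(h = 691, r = 30);
translate([1882, 663, 0]) cylinder(h = 691, r = 30);


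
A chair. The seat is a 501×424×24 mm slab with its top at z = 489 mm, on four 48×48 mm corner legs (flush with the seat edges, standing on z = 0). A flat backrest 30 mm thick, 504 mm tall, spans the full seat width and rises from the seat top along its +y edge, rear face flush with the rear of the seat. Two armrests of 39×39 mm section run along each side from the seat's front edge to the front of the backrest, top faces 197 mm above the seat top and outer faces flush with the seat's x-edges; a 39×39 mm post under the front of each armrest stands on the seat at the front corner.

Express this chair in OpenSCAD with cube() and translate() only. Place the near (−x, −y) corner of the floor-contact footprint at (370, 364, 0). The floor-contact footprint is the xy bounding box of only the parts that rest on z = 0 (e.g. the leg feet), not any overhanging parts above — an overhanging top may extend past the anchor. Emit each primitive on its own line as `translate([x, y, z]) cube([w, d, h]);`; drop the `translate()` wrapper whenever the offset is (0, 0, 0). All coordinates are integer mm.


// leg_h = 489 - 24 = 465
// arm post h = 197 - 39 = 158
translate([370, 364, 465]) cube([501, 424, 24]);
translate([370, 364, 0]) cube([48, 48, 465]);
translate([823, 364, 0]) cube([48, 48, 465]);
translate([370, 740, 0]) cube([48, 48, 465]);
translate([823, 740, 0]) cube([48, 48, 465]);
translate([370, 758, 489]) cube([501, 30, 504]);
translate([370, 364, 647]) cube([39, 394, 39]);
translate([832, 364, 647]) cube([39, 394, 39]);
translate([370, 364, 489]) cube([39, 39, 158]);
translate([832, 364, 489]) cube([39, 39, 158]);


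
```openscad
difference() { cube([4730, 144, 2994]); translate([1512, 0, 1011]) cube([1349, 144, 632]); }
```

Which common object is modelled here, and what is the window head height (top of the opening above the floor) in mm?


A wall with a window opening. The window head height is 1643 mm.

A wall with a rectangular opening subtracted — a window. Sill at z = 1011, opening 632 mm tall, so the head is at 1011 + 632 = 1643 mm.


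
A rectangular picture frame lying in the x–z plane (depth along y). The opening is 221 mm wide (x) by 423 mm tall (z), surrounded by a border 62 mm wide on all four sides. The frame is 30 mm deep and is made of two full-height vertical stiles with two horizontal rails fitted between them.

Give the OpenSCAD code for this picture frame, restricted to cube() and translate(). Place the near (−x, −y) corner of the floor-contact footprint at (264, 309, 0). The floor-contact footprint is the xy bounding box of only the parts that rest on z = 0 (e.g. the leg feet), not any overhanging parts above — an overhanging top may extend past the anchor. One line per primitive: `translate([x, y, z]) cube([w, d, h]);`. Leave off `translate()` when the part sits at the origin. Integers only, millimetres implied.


translate([264, 309, 0]) cube([62, 30, 547]);
translate([547, 309, 0]) cube([62, 30, 547]);
translate([326, 309, 0]) cube([221, 30, 62]);
translate([326, 309, 485]) cube([221, 30, 62]);


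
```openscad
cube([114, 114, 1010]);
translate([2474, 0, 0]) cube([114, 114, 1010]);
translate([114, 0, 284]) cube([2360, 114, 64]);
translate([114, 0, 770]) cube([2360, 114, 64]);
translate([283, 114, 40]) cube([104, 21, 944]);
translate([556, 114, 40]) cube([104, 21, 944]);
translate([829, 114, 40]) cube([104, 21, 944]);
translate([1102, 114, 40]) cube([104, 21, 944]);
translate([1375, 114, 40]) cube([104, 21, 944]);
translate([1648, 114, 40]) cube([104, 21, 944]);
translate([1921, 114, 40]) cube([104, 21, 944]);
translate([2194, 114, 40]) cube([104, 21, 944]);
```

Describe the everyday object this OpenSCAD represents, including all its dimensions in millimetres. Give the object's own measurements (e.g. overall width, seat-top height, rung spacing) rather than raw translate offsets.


A fence section. Two 114×114 mm posts, 1010 mm tall, stand on the floor with a clear span of 2360 mm between their inner faces. Two horizontal rails of 114×64 mm section span the gap between the posts with their undersides at z = 284 mm and z = 770 mm, flush with the posts' −y face. 8 pickets, each 104 mm wide, 21 mm thick and 944 mm tall, are fixed to the +y face of the rails with their bottoms at z = 40 mm, spaced across the span with a 169 mm gap after the −x post and between neighbouring pickets, with 176 mm left before the +x post.


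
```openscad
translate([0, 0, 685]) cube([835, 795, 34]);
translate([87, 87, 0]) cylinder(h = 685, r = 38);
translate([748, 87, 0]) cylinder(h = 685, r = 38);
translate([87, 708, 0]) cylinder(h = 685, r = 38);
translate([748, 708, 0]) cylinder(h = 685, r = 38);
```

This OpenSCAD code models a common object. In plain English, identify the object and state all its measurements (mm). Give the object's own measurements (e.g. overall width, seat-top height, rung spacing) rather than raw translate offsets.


A rectangular dining table. The top is 835×795×34 mm with its upper surface at z = 719 mm. It stands on four round legs of 76 mm diameter, each leg's bounding box inset 49 mm from the nearest pair of top edges, running from the floor to the underside of the top.


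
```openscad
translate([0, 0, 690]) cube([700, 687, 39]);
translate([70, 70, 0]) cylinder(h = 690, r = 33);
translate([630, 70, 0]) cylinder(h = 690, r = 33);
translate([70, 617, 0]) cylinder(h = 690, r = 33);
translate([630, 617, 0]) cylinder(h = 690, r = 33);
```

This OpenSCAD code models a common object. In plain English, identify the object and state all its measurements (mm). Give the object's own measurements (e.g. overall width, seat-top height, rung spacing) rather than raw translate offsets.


A rectangular dining table. The top is 700×687×39 mm with its upper surface at z = 729 mm. It stands on four round legs of 66 mm diameter, each leg's bounding box inset 37 mm from the nearest pair of top edges, running from the floor to the underside of the top.


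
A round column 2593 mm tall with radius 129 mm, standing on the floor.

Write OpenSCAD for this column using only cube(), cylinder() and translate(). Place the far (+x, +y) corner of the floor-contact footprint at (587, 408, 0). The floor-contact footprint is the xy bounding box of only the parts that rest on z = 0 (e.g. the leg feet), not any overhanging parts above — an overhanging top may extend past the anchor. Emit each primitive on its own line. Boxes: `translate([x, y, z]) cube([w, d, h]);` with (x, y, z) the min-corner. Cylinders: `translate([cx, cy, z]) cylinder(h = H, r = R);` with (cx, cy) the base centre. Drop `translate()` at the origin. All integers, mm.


translate([458, 279, 0]) cylinder(h = 2593, r = 129);


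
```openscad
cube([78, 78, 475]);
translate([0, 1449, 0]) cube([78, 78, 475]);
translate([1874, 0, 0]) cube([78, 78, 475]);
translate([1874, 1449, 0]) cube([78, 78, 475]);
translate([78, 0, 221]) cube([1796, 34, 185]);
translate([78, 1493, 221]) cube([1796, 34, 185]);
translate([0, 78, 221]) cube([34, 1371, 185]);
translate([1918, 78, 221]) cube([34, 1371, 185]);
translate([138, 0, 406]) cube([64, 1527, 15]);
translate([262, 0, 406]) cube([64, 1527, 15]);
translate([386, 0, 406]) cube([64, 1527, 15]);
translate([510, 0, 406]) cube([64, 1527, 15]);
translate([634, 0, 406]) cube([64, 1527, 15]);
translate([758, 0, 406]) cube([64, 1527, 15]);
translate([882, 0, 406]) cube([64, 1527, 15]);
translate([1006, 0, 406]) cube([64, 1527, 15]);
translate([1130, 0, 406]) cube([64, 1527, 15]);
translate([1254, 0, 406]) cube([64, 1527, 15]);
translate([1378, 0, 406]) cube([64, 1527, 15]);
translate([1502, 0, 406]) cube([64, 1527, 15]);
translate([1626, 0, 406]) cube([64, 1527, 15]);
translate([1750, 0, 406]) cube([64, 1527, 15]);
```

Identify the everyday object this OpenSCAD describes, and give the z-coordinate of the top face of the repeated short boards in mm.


A bed frame. The slat-top height is 421 mm.

Four posts, four rails, and a row of slats — a bed frame. Slats sit on the rails at z = 221 + 185 = 406; with slat thickness 15, the top is 421 mm.


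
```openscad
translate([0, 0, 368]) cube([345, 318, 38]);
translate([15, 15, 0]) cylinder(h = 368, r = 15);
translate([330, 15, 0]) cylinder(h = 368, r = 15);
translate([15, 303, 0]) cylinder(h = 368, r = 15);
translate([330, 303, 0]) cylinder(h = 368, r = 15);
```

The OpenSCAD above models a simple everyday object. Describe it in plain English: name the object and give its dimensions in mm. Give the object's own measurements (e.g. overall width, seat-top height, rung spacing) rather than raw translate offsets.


A four-legged stool. The seat is a 345×318×38 mm slab whose top surface is at z = 406 mm; four round legs, each 30 mm in diameter, run from the floor (z = 0) to the underside of the seat, each leg's axis is inset half a diameter from the nearest pair of seat edges (so the leg's bounding box is flush with the corner).


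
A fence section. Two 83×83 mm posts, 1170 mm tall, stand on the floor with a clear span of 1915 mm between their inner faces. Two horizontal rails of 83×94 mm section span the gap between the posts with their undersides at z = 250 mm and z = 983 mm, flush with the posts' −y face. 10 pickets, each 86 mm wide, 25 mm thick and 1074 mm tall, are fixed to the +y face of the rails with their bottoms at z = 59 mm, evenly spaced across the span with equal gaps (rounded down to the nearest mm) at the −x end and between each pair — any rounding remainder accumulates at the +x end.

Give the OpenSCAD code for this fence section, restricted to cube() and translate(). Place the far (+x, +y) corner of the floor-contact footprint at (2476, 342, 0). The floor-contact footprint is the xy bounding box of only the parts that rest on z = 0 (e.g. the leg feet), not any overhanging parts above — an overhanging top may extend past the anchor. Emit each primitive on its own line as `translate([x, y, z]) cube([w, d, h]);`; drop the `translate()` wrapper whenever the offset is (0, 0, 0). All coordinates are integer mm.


translate([395, 259, 0]) cube([83, 83, 1170]);
translate([2393, 259, 0]) cube([83, 83, 1170]);
translate([478, 259, 250]) cube([1915, 83, 94]);
translate([478, 259, 983]) cube([1915, 83, 94]);
translate([573, 342, 59]) cube([86, 25, 1074]);
translate([754, 342, 59]) cube([86, 25, 1074]);
translate([935, 342, 59]) cube([86, 25, 1074]);
translate([1116, 342, 59]) cube([86, 25, 1074]);
translate([1297, 342, 59]) cube([86, 25, 1074]);
translate([1478, 342, 59]) cube([86, 25, 1074]);
translate([1659, 342, 59]) cube([86, 25, 1074]);
translate([1840, 342, 59]) cube([86, 25, 1074]);
translate([2021, 342, 59]) cube([86, 25, 1074]);
translate([2202, 342, 59]) cube([86, 25, 1074]);


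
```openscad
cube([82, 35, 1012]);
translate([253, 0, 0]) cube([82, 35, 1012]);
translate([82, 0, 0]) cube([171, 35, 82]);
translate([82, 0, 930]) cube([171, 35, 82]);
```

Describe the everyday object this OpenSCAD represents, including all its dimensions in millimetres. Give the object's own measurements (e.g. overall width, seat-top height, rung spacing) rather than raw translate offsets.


A rectangular picture frame lying in the x–z plane (depth along y). The opening is 171 mm wide (x) by 848 mm tall (z), surrounded by a border 82 mm wide on all four sides. The frame is 35 mm deep and is made of two full-height vertical stiles with two horizontal rails fitted between them.


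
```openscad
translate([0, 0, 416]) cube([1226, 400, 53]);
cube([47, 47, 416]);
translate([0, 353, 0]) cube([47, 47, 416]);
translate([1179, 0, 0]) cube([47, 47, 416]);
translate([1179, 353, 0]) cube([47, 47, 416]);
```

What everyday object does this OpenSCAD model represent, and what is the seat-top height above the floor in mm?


A bench. The seat-top height is 469 mm.

A long slab on four corner posts — a bench. The slab sits at z = 416 with thickness 53, so the top is 416 + 53 = 469 mm.


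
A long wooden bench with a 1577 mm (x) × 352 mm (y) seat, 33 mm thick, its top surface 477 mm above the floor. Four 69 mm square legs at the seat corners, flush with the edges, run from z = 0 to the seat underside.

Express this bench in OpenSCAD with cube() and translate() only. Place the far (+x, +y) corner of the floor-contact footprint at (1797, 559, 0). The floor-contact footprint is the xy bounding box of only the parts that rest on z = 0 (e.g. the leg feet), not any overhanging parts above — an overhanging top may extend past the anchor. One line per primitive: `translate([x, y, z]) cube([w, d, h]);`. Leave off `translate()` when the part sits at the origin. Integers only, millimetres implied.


// leg_h = 477 − 33 = 444
translate([220, 207, 444]) cube([1577, 352, 33]);
translate([220, 207, 0]) cube([69, 69, 444]);
translate([220, 490, 0]) cube([69, 69, 444]);
translate([1728, 207, 0]) cube([69, 69, 444]);
translate([1728, 490, 0]) cube([69, 69, 444]);


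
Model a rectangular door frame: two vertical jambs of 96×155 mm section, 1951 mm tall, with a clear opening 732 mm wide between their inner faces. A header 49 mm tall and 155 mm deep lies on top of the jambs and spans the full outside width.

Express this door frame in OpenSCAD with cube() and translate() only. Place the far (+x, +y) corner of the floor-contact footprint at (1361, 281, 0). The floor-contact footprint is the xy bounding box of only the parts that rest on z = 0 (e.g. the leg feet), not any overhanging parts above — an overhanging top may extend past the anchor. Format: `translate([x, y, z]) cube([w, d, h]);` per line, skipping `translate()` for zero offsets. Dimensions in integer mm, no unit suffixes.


translate([437, 126, 0]) cube([96, 155, 1951]);
translate([1265, 126, 0]) cube([96, 155, 1951]);
translate([437, 126, 1951]) cube([924, 155, 49]);


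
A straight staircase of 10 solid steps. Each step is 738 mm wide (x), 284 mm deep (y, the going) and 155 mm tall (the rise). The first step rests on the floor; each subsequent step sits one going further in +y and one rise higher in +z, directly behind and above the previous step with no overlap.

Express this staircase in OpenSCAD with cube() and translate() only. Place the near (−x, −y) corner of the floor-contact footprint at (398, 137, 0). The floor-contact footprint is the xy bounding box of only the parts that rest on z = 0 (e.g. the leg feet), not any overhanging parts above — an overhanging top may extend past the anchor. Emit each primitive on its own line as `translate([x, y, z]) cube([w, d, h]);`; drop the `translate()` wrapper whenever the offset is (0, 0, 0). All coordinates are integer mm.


translate([398, 137, 0]) cube([738, 284, 155]);
translate([398, 421, 155]) cube([738, 284, 155]);
translate([398, 705, 310]) cube([738, 284, 155]);
translate([398, 989, 465]) cube([738, 284, 155]);
translate([398, 1273, 620]) cube([738, 284, 155]);
translate([398, 1557, 775]) cube([738, 284, 155]);
translate([398, 1841, 930]) cube([738, 284, 155]);
translate([398, 2125, 1085]) cube([738, 284, 155]);
translate([398, 2409, 1240]) cube([738, 284, 155]);
translate([398, 2693, 1395]) cube([738, 284, 155]);


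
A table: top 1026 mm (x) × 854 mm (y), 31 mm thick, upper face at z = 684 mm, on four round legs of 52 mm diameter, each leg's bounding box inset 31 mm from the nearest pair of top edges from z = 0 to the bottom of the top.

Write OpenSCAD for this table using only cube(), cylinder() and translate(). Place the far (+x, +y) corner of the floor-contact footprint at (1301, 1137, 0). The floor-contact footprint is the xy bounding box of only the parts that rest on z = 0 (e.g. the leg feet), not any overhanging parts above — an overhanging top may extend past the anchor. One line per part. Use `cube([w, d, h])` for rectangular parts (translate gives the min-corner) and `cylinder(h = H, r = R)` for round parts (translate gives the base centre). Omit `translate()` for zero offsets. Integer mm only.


translate([306, 314, 653]) cube([1026, 854, 31]);
translate([363, 371, 0]) cylinder(h = 653, r = 26);
translate([1275, 371, 0]) cylinder(h = 653, r = 26);
translate([363, 1111, 0]) cylinder(h = 653, r = 26);
translate([1275, 1111, 0]) cylinder(h = 653, r = 26);


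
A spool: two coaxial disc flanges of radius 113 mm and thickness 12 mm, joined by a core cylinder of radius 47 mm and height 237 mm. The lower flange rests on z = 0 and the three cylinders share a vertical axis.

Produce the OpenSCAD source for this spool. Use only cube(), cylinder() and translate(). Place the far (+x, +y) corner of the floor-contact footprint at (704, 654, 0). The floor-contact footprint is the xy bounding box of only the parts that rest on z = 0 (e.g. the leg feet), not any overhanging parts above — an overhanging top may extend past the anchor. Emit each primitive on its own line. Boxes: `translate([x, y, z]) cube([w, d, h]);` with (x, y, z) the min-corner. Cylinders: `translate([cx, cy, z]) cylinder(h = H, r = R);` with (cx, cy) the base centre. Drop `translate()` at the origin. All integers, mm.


translate([591, 541, 0]) cylinder(h = 12, r = 113);
translate([591, 541, 12]) cylinder(h = 237, r = 47);
translate([591, 541, 249]) cylinder(h = 12, r = 113);


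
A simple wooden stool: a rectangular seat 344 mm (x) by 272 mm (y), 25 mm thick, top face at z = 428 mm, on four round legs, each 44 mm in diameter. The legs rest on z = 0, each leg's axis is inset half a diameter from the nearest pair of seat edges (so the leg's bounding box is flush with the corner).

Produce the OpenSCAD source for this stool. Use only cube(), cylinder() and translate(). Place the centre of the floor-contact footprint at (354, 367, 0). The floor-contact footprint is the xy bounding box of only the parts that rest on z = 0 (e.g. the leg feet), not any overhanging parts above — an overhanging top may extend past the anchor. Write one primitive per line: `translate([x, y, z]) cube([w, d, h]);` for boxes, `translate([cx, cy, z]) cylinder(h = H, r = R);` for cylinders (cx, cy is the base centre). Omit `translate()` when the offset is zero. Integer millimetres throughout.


translate([182, 231, 403]) cube([344, 272, 25]);
translate([204, 253, 0]) cylinder(h = 403, r = 22);
translate([504, 253, 0]) cylinder(h = 403, r = 22);
translate([204, 481, 0]) cylinder(h = 403, r = 22);
translate([504, 481, 0]) cylinder(h = 403, r = 22);


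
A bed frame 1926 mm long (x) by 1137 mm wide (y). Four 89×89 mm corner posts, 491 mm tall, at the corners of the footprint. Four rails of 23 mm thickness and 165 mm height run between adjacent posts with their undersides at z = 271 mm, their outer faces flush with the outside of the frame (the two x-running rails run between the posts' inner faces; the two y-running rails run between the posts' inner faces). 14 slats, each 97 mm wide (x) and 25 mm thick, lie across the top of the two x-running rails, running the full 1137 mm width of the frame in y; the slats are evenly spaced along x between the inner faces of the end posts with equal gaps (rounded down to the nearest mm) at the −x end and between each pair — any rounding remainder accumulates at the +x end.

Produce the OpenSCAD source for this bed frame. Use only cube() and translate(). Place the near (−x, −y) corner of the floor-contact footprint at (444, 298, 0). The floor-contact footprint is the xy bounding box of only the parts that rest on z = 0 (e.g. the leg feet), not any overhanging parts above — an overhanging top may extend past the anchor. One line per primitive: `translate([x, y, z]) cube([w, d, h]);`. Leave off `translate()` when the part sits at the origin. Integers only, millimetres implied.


// slat z = rail_z + rail_h = 271 + 165 = 436
// slat gap = ⌊(1748 − 14·97) / 15⌋ = 26
translate([444, 298, 0]) cube([89, 89, 491]);
translate([444, 1346, 0]) cube([89, 89, 491]);
translate([2281, 298, 0]) cube([89, 89, 491]);
translate([2281, 1346, 0]) cube([89, 89, 491]);
translate([533, 298, 271]) cube([1748, 23, 165]);
translate([533, 1412, 271]) cube([1748, 23, 165]);
translate([444, 387, 271]) cube([23, 959, 165]);
translate([2347, 387, 271]) cube([23, 959, 165]);
translate([559, 298, 436]) cube([97, 1137, 25]);
translate([682, 298, 436]) cube([97, 1137, 25]);
translate([805, 298, 436]) cube([97, 1137, 25]);
translate([928, 298, 436]) cube([97, 1137, 25]);
translate([1051, 298, 436]) cube([97, 1137, 25]);
translate([1174, 298, 436]) cube([97, 1137, 25]);
translate([1297, 298, 436]) cube([97, 1137, 25]);
translate([1420, 298, 436]) cube([97, 1137, 25]);
translate([1543, 298, 436]) cube([97, 1137, 25]);
translate([1666, 298, 436]) cube([97, 1137, 25]);
translate([1789, 298, 436]) cube([97, 1137, 25]);
translate([1912, 298, 436]) cube([97, 1137, 25]);
translate([2035, 298, 436]) cube([97, 1137, 25]);
translate([2158, 298, 436]) cube([97, 1137, 25]);


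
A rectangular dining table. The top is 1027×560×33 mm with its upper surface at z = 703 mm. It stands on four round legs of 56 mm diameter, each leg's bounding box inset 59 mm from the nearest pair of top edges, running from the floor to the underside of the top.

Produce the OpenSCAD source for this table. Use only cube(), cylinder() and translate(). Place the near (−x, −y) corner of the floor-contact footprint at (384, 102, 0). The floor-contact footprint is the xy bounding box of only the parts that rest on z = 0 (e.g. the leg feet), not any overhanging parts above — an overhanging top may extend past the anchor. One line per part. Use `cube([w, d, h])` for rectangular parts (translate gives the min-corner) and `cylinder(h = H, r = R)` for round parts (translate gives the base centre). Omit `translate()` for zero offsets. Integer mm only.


// leg_h = 703 - 33 = 670
translate([325, 43, 670]) cube([1027, 560, 33]);
translate([412, 130, 0]) cylinder(h = 670, r = 28);
translate([1265, 130, 0]) cylinder(h = 670, r = 28);
translate([412, 516, 0]) cylinder(h = 670, r = 28);
translate([1265, 516, 0]) cylinder(h = 670, r = 28);


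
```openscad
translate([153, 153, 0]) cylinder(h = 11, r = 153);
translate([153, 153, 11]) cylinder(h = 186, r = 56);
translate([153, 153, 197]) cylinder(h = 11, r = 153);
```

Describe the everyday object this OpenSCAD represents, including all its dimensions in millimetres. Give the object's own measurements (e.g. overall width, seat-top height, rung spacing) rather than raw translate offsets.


A spool: two coaxial disc flanges of radius 153 mm and thickness 11 mm, joined by a core cylinder of radius 56 mm and height 186 mm. The lower flange rests on z = 0 and the three cylinders share a vertical axis.


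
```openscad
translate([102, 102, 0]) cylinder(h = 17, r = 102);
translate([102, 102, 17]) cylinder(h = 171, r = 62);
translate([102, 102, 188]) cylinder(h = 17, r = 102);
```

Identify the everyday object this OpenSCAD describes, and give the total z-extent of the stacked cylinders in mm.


A spool. The overall height is 205 mm.

Three coaxial cylinders, large–small–large — a spool. Two 17 mm flanges and a 171 mm core give 17 + 171 + 17 = 205 mm.


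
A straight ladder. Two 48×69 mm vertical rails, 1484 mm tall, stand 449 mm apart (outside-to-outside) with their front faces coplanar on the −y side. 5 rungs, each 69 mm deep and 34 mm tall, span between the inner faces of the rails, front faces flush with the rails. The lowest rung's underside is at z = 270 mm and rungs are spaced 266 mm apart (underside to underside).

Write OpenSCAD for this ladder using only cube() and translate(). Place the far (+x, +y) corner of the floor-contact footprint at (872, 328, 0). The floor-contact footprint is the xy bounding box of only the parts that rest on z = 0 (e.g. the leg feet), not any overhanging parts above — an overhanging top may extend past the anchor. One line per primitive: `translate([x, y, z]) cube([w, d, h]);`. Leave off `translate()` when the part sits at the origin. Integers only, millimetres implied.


translate([423, 259, 0]) cube([48, 69, 1484]);
translate([824, 259, 0]) cube([48, 69, 1484]);
translate([471, 259, 270]) cube([353, 69, 34]);
translate([471, 259, 536]) cube([353, 69, 34]);
translate([471, 259, 802]) cube([353, 69, 34]);
translate([471, 259, 1068]) cube([353, 69, 34]);
translate([471, 259, 1334]) cube([353, 69, 34]);


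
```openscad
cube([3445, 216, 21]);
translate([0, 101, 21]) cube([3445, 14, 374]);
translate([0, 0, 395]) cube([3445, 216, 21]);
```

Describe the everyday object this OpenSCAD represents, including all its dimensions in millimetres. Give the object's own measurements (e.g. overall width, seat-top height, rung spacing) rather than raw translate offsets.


An I-beam lying along x, 3445 mm long. Overall section height 416 mm. Two flanges 216 mm wide (y) and 21 mm thick, one on the floor and one at the top; a web 14 mm thick runs between them, centred on the flange width.
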